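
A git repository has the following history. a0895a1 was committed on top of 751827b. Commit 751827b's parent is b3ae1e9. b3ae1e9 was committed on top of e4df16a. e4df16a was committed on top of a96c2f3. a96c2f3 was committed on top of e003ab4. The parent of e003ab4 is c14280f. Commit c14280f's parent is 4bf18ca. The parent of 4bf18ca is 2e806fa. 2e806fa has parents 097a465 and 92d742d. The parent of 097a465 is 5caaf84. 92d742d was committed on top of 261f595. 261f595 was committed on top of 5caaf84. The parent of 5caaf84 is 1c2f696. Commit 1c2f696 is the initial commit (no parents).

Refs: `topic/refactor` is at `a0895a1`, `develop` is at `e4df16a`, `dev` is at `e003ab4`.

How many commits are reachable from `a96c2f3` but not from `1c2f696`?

Reachable from a96c2f3: {097a465, 1c2f696, 261f595, 2e806fa, 4bf18ca, 5caaf84, 92d742d, a96c2f3, c14280f, e003ab4}.
Reachable from 1c2f696: {1c2f696}.
In a96c2f3's history but not 1c2f696's: {097a465, 261f595, 2e806fa, 4bf18ca, 5caaf84, 92d742d, a96c2f3, c14280f, e003ab4} — 9 commits.

9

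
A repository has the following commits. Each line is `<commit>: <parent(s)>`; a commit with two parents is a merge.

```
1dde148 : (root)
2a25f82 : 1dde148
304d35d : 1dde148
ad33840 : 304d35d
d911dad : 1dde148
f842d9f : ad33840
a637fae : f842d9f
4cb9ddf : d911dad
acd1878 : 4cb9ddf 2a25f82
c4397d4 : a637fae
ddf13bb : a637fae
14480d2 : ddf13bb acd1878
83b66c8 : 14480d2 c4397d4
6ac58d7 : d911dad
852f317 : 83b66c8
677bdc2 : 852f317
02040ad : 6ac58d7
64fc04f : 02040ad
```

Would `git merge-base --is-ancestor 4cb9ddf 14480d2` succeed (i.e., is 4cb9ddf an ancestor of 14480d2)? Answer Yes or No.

Yes

Ancestors of 14480d2 (commits reachable by following parents): {14480d2, 1dde148, 2a25f82, 304d35d, 4cb9ddf, a637fae, acd1878, ad33840, d911dad, ddf13bb, f842d9f}.
4cb9ddf is in that set, so it is an ancestor of 14480d2.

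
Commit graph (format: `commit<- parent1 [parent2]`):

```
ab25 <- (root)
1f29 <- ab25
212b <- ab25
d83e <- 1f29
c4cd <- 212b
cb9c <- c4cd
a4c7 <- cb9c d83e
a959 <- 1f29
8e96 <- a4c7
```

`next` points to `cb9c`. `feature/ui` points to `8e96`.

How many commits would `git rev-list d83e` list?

3

Walking parent pointers from d83e: reachable set = {1f29, ab25, d83e}.
That is 3 commits.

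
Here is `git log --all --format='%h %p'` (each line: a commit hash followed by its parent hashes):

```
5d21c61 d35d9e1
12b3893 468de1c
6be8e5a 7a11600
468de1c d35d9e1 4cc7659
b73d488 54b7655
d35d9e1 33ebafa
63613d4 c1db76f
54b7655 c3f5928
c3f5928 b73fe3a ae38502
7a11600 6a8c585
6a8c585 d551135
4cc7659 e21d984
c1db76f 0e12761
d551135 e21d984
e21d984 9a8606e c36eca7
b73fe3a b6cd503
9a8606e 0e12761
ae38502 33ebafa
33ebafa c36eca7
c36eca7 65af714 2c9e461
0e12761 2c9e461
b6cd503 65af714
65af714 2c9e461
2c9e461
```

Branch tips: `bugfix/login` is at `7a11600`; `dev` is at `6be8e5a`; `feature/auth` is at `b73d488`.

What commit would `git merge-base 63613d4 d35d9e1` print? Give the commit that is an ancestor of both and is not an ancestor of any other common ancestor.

2c9e461

Ancestors of 63613d4: {0e12761, 2c9e461, 63613d4, c1db76f}.
Ancestors of d35d9e1: {2c9e461, 33ebafa, 65af714, c36eca7, d35d9e1}.
Common ancestors: {2c9e461}.
The only common ancestor is 2c9e461, so it is the merge base.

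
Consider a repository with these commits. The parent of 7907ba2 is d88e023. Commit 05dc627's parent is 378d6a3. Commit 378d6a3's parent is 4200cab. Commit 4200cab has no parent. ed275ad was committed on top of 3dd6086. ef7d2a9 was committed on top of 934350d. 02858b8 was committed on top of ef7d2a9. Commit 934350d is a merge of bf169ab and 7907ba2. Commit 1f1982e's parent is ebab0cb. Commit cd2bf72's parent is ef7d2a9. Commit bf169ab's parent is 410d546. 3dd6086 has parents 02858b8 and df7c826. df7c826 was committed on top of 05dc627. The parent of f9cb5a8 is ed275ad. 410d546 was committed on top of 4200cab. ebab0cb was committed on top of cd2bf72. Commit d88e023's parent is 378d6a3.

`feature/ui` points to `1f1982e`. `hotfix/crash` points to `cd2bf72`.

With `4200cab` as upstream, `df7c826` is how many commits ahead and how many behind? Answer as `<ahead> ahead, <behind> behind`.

3 ahead, 0 behind

Reachable from df7c826: {05dc627, 378d6a3, 4200cab, df7c826}.
Reachable from 4200cab: {4200cab}.
Only in df7c826's history (ahead): {05dc627, 378d6a3, df7c826} — 3.
Only in 4200cab's history (behind): {} — 0.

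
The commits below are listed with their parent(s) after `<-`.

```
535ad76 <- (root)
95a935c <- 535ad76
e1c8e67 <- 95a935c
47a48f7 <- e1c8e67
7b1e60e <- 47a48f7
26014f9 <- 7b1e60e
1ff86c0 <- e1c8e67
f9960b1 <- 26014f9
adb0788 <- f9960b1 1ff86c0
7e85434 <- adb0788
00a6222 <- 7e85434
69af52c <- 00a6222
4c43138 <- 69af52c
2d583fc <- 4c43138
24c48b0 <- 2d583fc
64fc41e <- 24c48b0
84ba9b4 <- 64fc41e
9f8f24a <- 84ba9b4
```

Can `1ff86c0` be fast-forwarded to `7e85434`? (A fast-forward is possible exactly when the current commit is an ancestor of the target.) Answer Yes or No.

Yes

A fast-forward from 1ff86c0 to 7e85434 is possible iff 1ff86c0 is an ancestor of 7e85434.
Ancestors of 7e85434: {1ff86c0, 26014f9, 47a48f7, 535ad76, 7b1e60e, 7e85434, 95a935c, adb0788, e1c8e67, f9960b1}.
1ff86c0 is among them, so fast-forward is possible.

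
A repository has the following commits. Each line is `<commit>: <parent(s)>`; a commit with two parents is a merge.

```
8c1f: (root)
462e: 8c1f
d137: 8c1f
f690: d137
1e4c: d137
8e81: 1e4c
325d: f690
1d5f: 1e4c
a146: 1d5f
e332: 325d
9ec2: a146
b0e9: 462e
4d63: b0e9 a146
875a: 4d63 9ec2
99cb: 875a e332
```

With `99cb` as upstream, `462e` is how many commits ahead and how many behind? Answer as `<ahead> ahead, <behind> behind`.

0 ahead, 12 behind

Reachable from 462e: {462e, 8c1f}.
Reachable from 99cb: {1d5f, 1e4c, 325d, 462e, 4d63, 875a, 8c1f, 99cb, 9ec2, a146, b0e9, d137, e332, f690}.
Only in 462e's history (ahead): {} — 0.
Only in 99cb's history (behind): {1d5f, 1e4c, 325d, 4d63, 875a, 99cb, 9ec2, a146, b0e9, d137, e332, f690} — 12.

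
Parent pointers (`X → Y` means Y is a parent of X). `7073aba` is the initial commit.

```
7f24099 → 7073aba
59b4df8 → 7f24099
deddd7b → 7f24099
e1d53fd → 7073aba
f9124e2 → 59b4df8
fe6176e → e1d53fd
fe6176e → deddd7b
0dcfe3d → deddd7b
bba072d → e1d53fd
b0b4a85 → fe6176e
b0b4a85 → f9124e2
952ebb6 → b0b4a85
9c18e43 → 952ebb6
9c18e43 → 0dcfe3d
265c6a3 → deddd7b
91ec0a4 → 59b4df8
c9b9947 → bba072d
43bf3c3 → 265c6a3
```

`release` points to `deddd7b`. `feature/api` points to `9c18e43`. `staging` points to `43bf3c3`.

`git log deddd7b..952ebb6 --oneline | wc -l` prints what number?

Reachable from 952ebb6: {59b4df8, 7073aba, 7f24099, 952ebb6, b0b4a85, deddd7b, e1d53fd, f9124e2, fe6176e}.
Reachable from deddd7b: {7073aba, 7f24099, deddd7b}.
In 952ebb6's history but not deddd7b's: {59b4df8, 952ebb6, b0b4a85, e1d53fd, f9124e2, fe6176e} — 6 commits.

6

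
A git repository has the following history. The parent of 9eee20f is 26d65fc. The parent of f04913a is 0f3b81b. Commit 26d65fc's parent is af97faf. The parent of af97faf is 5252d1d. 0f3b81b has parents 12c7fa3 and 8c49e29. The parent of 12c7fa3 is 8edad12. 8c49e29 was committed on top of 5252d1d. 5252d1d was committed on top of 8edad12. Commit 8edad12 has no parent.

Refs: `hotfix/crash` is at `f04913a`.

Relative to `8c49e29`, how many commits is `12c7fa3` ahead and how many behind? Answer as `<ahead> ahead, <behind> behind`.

1 ahead, 2 behind

Reachable from 12c7fa3: {12c7fa3, 8edad12}.
Reachable from 8c49e29: {5252d1d, 8c49e29, 8edad12}.
Only in 12c7fa3's history (ahead): {12c7fa3} — 1.
Only in 8c49e29's history (behind): {5252d1d, 8c49e29} — 2.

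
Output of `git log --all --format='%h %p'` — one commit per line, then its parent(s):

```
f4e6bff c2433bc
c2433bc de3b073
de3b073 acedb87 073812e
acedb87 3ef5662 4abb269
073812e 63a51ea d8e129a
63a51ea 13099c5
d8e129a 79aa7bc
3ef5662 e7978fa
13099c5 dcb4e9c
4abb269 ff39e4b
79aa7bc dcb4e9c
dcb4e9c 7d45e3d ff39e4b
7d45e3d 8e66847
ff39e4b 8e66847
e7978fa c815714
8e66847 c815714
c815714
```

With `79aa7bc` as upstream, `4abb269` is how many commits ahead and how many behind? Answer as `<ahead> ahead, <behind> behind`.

Reachable from 4abb269: {4abb269, 8e66847, c815714, ff39e4b}.
Reachable from 79aa7bc: {79aa7bc, 7d45e3d, 8e66847, c815714, dcb4e9c, ff39e4b}.
Only in 4abb269's history (ahead): {4abb269} — 1.
Only in 79aa7bc's history (behind): {79aa7bc, 7d45e3d, dcb4e9c} — 3.

1 ahead, 3 behind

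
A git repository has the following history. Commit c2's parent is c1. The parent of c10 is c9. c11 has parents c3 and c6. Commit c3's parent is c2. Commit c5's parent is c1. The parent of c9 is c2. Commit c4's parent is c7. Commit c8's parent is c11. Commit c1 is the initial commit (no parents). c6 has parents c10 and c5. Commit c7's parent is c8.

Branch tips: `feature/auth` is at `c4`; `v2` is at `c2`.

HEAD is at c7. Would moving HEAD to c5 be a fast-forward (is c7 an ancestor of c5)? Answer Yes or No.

No

A fast-forward from c7 to c5 is possible iff c7 is an ancestor of c5.
Ancestors of c5: {c1, c5}.
c7 is not among them, so fast-forward is not possible.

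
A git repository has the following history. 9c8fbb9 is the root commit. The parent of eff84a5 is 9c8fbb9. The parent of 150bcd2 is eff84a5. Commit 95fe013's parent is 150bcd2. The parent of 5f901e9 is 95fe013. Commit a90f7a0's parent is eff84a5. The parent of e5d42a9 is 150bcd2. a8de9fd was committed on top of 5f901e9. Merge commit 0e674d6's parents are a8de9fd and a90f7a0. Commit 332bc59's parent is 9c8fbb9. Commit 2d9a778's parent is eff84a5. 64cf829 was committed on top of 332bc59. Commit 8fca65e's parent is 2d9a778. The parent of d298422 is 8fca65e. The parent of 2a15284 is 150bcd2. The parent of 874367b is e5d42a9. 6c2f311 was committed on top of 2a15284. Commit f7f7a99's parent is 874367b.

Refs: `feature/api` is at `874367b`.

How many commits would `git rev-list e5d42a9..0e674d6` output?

5

Reachable from 0e674d6: {0e674d6, 150bcd2, 5f901e9, 95fe013, 9c8fbb9, a8de9fd, a90f7a0, eff84a5}.
Reachable from e5d42a9: {150bcd2, 9c8fbb9, e5d42a9, eff84a5}.
In 0e674d6's history but not e5d42a9's: {0e674d6, 5f901e9, 95fe013, a8de9fd, a90f7a0} — 5 commits.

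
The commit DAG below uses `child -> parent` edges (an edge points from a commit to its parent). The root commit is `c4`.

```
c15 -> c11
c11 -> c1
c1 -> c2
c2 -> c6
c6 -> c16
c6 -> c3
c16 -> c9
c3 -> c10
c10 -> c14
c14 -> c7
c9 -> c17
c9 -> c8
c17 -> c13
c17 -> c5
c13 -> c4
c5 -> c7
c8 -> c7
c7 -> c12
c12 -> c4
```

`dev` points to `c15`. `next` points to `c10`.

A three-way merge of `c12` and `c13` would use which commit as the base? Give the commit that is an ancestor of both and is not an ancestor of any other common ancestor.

Ancestors of c12: {c12, c4}.
Ancestors of c13: {c13, c4}.
Common ancestors: {c4}.
The only common ancestor is c4, so it is the merge base.

c4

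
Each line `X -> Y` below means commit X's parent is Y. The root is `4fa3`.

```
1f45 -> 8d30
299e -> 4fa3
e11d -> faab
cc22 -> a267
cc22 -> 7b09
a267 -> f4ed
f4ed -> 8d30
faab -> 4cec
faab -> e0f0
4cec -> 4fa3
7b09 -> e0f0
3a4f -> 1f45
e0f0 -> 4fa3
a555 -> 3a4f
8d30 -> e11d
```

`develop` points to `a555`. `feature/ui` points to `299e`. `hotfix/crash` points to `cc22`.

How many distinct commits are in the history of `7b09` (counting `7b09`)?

3

Walking parent pointers from 7b09: reachable set = {4fa3, 7b09, e0f0}.
That is 3 commits.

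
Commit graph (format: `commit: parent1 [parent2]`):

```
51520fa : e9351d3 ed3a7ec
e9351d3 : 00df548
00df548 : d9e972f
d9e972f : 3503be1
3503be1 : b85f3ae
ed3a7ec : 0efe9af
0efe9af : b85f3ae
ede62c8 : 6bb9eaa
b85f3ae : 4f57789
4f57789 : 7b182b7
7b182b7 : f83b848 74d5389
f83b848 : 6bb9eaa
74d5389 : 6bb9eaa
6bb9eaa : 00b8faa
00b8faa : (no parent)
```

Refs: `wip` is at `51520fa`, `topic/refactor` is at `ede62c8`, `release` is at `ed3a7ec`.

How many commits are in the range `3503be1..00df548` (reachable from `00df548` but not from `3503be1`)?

Reachable from 00df548: {00b8faa, 00df548, 3503be1, 4f57789, 6bb9eaa, 74d5389, 7b182b7, b85f3ae, d9e972f, f83b848}.
Reachable from 3503be1: {00b8faa, 3503be1, 4f57789, 6bb9eaa, 74d5389, 7b182b7, b85f3ae, f83b848}.
In 00df548's history but not 3503be1's: {00df548, d9e972f} — 2 commits.

2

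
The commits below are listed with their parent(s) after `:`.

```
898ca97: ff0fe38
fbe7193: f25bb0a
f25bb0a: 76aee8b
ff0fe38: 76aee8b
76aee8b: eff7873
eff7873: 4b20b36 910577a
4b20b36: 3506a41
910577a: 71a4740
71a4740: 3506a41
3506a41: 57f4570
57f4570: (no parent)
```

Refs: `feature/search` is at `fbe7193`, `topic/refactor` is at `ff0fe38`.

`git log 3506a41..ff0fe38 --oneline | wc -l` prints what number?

6

Reachable from ff0fe38: {3506a41, 4b20b36, 57f4570, 71a4740, 76aee8b, 910577a, eff7873, ff0fe38}.
Reachable from 3506a41: {3506a41, 57f4570}.
In ff0fe38's history but not 3506a41's: {4b20b36, 71a4740, 76aee8b, 910577a, eff7873, ff0fe38} — 6 commits.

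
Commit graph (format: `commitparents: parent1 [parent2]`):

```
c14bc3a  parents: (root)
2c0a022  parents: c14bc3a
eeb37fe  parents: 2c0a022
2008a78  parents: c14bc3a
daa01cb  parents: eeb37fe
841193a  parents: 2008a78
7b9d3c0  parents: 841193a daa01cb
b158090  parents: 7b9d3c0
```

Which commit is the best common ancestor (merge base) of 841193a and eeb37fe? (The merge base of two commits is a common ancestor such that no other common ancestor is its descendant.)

Ancestors of 841193a: {2008a78, 841193a, c14bc3a}.
Ancestors of eeb37fe: {2c0a022, c14bc3a, eeb37fe}.
Common ancestors: {c14bc3a}.
The only common ancestor is c14bc3a, so it is the merge base.

c14bc3a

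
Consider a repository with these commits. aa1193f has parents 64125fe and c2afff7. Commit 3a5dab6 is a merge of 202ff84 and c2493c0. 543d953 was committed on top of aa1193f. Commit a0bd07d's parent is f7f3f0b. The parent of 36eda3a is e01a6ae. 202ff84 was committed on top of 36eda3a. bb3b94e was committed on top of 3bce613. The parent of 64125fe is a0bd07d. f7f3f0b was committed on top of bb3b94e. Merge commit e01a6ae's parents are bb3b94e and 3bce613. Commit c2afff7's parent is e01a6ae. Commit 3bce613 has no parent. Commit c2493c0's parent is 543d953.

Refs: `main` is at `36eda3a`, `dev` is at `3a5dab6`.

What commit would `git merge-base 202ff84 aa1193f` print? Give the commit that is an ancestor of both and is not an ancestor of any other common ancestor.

e01a6ae

Ancestors of 202ff84: {202ff84, 36eda3a, 3bce613, bb3b94e, e01a6ae}.
Ancestors of aa1193f: {3bce613, 64125fe, a0bd07d, aa1193f, bb3b94e, c2afff7, e01a6ae, f7f3f0b}.
Common ancestors: {3bce613, bb3b94e, e01a6ae}.
Among these, e01a6ae is not an ancestor of any other common ancestor — it is the merge base.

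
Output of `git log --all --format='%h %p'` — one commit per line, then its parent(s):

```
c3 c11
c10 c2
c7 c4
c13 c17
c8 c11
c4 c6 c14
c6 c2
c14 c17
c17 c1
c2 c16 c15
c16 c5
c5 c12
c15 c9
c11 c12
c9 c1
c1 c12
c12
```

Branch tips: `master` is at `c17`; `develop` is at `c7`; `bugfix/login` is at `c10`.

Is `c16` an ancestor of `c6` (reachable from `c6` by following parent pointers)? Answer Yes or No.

Yes

Ancestors of c6 (commits reachable by following parents): {c1, c12, c15, c16, c2, c5, c6, c9}.
c16 is in that set, so it is an ancestor of c6.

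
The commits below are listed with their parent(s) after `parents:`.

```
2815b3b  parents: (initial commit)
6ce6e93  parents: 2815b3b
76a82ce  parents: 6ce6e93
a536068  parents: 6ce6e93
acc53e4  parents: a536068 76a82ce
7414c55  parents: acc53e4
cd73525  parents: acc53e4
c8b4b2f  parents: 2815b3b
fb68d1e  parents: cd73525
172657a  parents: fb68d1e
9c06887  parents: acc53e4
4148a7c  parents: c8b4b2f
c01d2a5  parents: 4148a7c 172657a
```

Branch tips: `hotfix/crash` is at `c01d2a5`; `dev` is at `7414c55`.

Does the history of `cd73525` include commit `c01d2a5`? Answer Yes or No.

Ancestors of cd73525: {2815b3b, 6ce6e93, 76a82ce, a536068, acc53e4, cd73525}.
c01d2a5 is not in that set, so it is not an ancestor of cd73525.

No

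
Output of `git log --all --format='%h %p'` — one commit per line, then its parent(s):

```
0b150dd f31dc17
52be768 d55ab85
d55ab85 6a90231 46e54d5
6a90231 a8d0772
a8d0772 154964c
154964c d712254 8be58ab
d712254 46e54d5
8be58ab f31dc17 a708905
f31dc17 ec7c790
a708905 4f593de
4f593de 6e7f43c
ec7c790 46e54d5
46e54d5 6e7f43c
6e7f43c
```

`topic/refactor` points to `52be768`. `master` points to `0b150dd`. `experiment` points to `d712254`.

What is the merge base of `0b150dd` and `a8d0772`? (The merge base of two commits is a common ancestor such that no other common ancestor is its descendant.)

Ancestors of 0b150dd: {0b150dd, 46e54d5, 6e7f43c, ec7c790, f31dc17}.
Ancestors of a8d0772: {154964c, 46e54d5, 4f593de, 6e7f43c, 8be58ab, a708905, a8d0772, d712254, ec7c790, f31dc17}.
Common ancestors: {46e54d5, 6e7f43c, ec7c790, f31dc17}.
Among these, f31dc17 is not an ancestor of any other common ancestor — it is the merge base.

f31dc17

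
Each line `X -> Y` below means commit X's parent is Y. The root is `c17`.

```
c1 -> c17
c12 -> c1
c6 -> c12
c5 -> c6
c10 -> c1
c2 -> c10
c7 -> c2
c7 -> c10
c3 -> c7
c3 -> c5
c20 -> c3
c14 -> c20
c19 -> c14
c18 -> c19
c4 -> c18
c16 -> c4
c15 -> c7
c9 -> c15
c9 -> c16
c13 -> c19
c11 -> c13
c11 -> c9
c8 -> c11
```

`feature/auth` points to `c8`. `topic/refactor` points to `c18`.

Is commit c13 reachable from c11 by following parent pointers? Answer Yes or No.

Yes

Ancestors of c11 (commits reachable by following parents): {c1, c10, c11, c12, c13, c14, c15, c16, c17, c18, c19, c2, c20, c3, c4, c5, c6, c7, c9}.
c13 is in that set, so it is an ancestor of c11.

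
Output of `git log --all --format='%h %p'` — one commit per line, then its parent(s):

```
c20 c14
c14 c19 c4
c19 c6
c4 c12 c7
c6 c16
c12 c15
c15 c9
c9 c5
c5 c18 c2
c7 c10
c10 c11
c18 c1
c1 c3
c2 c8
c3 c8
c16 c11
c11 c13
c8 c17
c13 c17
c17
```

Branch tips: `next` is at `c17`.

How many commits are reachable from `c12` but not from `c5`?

Reachable from c12: {c1, c12, c15, c17, c18, c2, c3, c5, c8, c9}.
Reachable from c5: {c1, c17, c18, c2, c3, c5, c8}.
In c12's history but not c5's: {c12, c15, c9} — 3 commits.

3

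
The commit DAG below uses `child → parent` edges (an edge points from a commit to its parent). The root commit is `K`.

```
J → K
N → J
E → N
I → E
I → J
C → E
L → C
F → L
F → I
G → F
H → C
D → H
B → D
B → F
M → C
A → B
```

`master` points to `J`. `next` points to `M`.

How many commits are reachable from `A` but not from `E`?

8

Reachable from A: {A, B, C, D, E, F, H, I, J, K, L, N}.
Reachable from E: {E, J, K, N}.
In A's history but not E's: {A, B, C, D, F, H, I, L} — 8 commits.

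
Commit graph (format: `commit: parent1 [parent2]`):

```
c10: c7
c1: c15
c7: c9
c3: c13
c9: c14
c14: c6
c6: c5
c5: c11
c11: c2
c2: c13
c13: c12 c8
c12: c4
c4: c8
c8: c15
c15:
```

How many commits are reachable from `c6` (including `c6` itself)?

Walking parent pointers from c6: reachable set = {c11, c12, c13, c15, c2, c4, c5, c6, c8}.
That is 9 commits.

9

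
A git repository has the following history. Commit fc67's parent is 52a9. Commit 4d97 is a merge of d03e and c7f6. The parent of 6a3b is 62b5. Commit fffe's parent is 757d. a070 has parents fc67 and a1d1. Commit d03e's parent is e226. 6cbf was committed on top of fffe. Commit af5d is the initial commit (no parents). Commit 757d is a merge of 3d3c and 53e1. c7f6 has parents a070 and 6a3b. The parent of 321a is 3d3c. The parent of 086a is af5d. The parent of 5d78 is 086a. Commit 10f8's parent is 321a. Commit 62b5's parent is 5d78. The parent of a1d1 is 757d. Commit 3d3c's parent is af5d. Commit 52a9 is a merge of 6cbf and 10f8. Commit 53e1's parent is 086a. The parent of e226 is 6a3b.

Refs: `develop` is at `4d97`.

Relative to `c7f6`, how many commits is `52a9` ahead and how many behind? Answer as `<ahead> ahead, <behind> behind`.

0 ahead, 7 behind

Reachable from 52a9: {086a, 10f8, 321a, 3d3c, 52a9, 53e1, 6cbf, 757d, af5d, fffe}.
Reachable from c7f6: {086a, 10f8, 321a, 3d3c, 52a9, 53e1, 5d78, 62b5, 6a3b, 6cbf, 757d, a070, a1d1, af5d, c7f6, fc67, fffe}.
Only in 52a9's history (ahead): {} — 0.
Only in c7f6's history (behind): {5d78, 62b5, 6a3b, a070, a1d1, c7f6, fc67} — 7.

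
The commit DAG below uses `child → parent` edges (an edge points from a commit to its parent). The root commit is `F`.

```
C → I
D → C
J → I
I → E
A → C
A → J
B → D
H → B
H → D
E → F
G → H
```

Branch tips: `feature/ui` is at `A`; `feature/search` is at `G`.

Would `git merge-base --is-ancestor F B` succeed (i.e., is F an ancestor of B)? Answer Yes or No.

Ancestors of B (commits reachable by following parents): {B, C, D, E, F, I}.
F is in that set, so it is an ancestor of B.

Yes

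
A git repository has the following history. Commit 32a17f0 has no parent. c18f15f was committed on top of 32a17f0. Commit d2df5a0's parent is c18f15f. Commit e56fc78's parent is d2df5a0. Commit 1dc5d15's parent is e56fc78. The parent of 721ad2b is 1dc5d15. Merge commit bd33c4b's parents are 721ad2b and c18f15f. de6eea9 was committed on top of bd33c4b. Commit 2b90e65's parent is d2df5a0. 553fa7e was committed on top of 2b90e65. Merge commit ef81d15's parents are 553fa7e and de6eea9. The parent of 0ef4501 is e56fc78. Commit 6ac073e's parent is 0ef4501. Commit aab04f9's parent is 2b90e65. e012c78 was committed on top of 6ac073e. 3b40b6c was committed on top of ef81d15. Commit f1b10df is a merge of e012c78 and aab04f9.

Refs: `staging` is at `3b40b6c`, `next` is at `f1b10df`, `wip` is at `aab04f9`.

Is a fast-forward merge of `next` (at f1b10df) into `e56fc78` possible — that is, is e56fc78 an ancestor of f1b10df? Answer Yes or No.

Yes

A fast-forward from e56fc78 to f1b10df is possible iff e56fc78 is an ancestor of f1b10df.
Ancestors of f1b10df: {0ef4501, 2b90e65, 32a17f0, 6ac073e, aab04f9, c18f15f, d2df5a0, e012c78, e56fc78, f1b10df}.
e56fc78 is among them, so fast-forward is possible.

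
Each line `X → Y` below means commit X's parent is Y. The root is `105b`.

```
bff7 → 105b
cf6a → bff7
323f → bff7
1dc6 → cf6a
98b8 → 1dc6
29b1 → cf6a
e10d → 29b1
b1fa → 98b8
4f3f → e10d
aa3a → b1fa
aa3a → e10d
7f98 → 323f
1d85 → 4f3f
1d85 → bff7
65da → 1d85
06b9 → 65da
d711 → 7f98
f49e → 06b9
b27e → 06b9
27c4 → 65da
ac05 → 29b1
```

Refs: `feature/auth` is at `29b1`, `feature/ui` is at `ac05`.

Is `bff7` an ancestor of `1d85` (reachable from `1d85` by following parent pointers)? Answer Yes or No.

Ancestors of 1d85 (commits reachable by following parents): {105b, 1d85, 29b1, 4f3f, bff7, cf6a, e10d}.
bff7 is in that set, so it is an ancestor of 1d85.

Yes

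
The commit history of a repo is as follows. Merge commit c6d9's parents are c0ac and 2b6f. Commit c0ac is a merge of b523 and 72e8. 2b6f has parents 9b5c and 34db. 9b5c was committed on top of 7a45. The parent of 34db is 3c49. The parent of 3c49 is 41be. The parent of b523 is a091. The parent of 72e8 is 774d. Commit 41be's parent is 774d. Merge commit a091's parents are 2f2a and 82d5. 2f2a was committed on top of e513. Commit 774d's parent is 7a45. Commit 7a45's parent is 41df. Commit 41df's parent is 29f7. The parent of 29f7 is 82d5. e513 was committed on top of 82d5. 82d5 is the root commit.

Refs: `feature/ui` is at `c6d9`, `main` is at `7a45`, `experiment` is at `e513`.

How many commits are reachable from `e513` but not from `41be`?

1

Reachable from e513: {82d5, e513}.
Reachable from 41be: {29f7, 41be, 41df, 774d, 7a45, 82d5}.
In e513's history but not 41be's: {e513} — 1 commit.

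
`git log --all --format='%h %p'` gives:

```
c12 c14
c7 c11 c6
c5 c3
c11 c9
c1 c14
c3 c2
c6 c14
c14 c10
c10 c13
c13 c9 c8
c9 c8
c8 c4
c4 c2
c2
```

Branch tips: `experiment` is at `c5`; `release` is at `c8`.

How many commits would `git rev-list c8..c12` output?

5

Reachable from c12: {c10, c12, c13, c14, c2, c4, c8, c9}.
Reachable from c8: {c2, c4, c8}.
In c12's history but not c8's: {c10, c12, c13, c14, c9} — 5 commits.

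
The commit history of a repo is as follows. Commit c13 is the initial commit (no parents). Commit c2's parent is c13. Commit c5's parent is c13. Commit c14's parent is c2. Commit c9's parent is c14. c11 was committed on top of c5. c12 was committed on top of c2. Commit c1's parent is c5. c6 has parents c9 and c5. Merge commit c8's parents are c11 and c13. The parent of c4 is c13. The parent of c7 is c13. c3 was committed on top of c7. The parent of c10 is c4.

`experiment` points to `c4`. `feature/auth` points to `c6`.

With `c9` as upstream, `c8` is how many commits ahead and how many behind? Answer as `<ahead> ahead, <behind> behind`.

Reachable from c8: {c11, c13, c5, c8}.
Reachable from c9: {c13, c14, c2, c9}.
Only in c8's history (ahead): {c11, c5, c8} — 3.
Only in c9's history (behind): {c14, c2, c9} — 3.

3 ahead, 3 behind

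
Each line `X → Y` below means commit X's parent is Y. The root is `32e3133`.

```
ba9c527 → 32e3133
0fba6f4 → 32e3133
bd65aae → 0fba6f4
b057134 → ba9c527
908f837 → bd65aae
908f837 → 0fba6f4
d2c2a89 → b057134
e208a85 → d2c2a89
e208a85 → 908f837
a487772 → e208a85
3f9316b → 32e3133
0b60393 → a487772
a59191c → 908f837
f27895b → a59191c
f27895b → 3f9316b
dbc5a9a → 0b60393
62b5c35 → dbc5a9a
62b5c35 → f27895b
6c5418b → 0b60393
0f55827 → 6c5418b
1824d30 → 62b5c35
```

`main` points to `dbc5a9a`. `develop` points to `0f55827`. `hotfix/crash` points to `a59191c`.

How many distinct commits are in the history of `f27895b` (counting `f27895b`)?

7

Walking parent pointers from f27895b: reachable set = {0fba6f4, 32e3133, 3f9316b, 908f837, a59191c, bd65aae, f27895b}.
That is 7 commits.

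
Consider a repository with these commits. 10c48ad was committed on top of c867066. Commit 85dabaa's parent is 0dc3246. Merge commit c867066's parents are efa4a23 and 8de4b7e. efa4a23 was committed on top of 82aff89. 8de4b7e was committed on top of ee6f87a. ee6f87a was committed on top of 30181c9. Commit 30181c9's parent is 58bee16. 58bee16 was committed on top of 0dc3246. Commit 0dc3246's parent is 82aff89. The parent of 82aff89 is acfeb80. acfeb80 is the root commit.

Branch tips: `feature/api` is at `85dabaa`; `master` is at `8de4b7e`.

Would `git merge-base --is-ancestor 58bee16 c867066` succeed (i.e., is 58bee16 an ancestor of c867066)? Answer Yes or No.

Yes

Ancestors of c867066 (commits reachable by following parents): {0dc3246, 30181c9, 58bee16, 82aff89, 8de4b7e, acfeb80, c867066, ee6f87a, efa4a23}.
58bee16 is in that set, so it is an ancestor of c867066.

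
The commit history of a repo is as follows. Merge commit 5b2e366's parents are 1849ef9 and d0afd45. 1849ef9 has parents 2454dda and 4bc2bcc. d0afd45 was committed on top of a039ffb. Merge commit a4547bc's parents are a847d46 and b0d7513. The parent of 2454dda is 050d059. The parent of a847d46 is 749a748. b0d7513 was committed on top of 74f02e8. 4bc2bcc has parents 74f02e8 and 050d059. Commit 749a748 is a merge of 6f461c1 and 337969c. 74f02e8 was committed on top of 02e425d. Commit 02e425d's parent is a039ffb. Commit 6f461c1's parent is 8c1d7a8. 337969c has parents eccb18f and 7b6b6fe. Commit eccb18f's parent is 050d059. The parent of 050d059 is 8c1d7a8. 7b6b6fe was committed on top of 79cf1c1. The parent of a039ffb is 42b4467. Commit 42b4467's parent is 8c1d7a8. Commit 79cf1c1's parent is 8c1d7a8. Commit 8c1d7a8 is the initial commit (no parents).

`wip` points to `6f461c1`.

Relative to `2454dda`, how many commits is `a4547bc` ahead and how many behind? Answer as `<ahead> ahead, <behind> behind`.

Reachable from a4547bc: {02e425d, 050d059, 337969c, 42b4467, 6f461c1, 749a748, 74f02e8, 79cf1c1, 7b6b6fe, 8c1d7a8, a039ffb, a4547bc, a847d46, b0d7513, eccb18f}.
Reachable from 2454dda: {050d059, 2454dda, 8c1d7a8}.
Only in a4547bc's history (ahead): {02e425d, 337969c, 42b4467, 6f461c1, 749a748, 74f02e8, 79cf1c1, 7b6b6fe, a039ffb, a4547bc, a847d46, b0d7513, eccb18f} — 13.
Only in 2454dda's history (behind): {2454dda} — 1.

13 ahead, 1 behind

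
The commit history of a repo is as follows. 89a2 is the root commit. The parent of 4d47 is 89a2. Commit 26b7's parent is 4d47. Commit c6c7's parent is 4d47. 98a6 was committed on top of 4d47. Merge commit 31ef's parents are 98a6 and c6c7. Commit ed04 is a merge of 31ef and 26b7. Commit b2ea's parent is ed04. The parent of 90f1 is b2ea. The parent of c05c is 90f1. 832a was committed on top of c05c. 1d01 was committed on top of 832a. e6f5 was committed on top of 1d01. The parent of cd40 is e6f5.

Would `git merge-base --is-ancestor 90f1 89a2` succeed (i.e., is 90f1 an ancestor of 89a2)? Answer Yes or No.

Ancestors of 89a2: {89a2}.
90f1 is not in that set, so it is not an ancestor of 89a2.

No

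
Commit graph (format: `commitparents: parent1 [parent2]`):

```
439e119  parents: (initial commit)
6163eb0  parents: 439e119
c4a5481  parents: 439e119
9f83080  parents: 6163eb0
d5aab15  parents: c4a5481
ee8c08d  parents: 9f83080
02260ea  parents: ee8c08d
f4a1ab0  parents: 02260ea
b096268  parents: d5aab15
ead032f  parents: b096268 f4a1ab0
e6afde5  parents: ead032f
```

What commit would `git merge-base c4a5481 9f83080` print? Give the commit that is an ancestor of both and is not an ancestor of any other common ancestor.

Ancestors of c4a5481: {439e119, c4a5481}.
Ancestors of 9f83080: {439e119, 6163eb0, 9f83080}.
Common ancestors: {439e119}.
The only common ancestor is 439e119, so it is the merge base.

439e119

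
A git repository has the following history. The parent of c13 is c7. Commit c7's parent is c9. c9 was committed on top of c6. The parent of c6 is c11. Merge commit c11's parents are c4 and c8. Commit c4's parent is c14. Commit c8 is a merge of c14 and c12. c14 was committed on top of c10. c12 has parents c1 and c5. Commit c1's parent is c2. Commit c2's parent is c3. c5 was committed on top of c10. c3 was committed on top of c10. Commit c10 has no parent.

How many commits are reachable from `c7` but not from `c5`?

Reachable from c7: {c1, c10, c11, c12, c14, c2, c3, c4, c5, c6, c7, c8, c9}.
Reachable from c5: {c10, c5}.
In c7's history but not c5's: {c1, c11, c12, c14, c2, c3, c4, c6, c7, c8, c9} — 11 commits.

11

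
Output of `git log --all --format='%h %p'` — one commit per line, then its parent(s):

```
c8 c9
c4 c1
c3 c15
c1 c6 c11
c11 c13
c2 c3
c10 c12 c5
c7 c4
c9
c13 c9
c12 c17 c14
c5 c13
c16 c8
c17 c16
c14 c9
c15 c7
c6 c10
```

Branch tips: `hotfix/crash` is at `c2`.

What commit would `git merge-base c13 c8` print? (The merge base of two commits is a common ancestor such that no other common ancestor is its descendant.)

c9

Ancestors of c13: {c13, c9}.
Ancestors of c8: {c8, c9}.
Common ancestors: {c9}.
The only common ancestor is c9, so it is the merge base.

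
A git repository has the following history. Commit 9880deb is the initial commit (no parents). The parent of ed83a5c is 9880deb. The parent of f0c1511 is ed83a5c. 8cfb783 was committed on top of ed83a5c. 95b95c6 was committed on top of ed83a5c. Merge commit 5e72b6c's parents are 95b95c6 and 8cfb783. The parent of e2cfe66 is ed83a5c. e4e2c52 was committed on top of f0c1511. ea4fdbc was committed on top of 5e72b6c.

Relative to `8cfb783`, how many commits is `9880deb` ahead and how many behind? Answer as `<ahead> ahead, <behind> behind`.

Reachable from 9880deb: {9880deb}.
Reachable from 8cfb783: {8cfb783, 9880deb, ed83a5c}.
Only in 9880deb's history (ahead): {} — 0.
Only in 8cfb783's history (behind): {8cfb783, ed83a5c} — 2.

0 ahead, 2 behind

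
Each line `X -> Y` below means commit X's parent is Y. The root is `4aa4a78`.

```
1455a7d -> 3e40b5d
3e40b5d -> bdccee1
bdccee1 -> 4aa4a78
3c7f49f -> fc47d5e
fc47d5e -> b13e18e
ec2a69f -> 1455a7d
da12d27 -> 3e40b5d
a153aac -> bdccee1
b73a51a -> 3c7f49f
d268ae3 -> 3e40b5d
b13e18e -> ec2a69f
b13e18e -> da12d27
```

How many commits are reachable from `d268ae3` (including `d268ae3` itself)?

4

Walking parent pointers from d268ae3: reachable set = {3e40b5d, 4aa4a78, bdccee1, d268ae3}.
That is 4 commits.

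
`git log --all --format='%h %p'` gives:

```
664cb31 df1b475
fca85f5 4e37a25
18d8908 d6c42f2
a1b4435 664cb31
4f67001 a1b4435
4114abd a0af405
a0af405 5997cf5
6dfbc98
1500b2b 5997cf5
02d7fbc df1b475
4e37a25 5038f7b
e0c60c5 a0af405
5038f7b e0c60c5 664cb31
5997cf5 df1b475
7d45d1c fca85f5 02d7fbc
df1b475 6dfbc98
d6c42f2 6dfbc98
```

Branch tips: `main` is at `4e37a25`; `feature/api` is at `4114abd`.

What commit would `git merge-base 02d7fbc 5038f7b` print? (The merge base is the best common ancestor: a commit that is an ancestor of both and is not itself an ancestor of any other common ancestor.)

df1b475

Ancestors of 02d7fbc: {02d7fbc, 6dfbc98, df1b475}.
Ancestors of 5038f7b: {5038f7b, 5997cf5, 664cb31, 6dfbc98, a0af405, df1b475, e0c60c5}.
Common ancestors: {6dfbc98, df1b475}.
Among these, df1b475 is not an ancestor of any other common ancestor — it is the merge base.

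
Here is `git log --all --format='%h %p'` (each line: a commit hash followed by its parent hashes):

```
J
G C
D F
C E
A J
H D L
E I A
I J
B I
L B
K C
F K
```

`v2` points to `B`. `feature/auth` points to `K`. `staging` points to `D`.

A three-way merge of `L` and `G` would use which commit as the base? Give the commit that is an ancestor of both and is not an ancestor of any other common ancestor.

Ancestors of L: {B, I, J, L}.
Ancestors of G: {A, C, E, G, I, J}.
Common ancestors: {I, J}.
Among these, I is not an ancestor of any other common ancestor — it is the merge base.

I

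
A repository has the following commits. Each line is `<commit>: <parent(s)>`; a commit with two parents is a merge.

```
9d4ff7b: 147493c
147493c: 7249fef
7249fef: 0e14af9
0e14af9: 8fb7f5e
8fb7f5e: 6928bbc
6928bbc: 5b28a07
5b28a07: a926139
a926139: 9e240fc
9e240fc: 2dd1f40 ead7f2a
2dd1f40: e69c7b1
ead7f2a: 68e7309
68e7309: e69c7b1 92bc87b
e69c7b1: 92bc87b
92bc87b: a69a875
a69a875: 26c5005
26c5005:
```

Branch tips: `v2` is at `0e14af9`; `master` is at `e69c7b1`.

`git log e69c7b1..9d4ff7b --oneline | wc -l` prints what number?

Reachable from 9d4ff7b: {0e14af9, 147493c, 26c5005, 2dd1f40, 5b28a07, 68e7309, 6928bbc, 7249fef, 8fb7f5e, 92bc87b, 9d4ff7b, 9e240fc, a69a875, a926139, e69c7b1, ead7f2a}.
Reachable from e69c7b1: {26c5005, 92bc87b, a69a875, e69c7b1}.
In 9d4ff7b's history but not e69c7b1's: {0e14af9, 147493c, 2dd1f40, 5b28a07, 68e7309, 6928bbc, 7249fef, 8fb7f5e, 9d4ff7b, 9e240fc, a926139, ead7f2a} — 12 commits.

12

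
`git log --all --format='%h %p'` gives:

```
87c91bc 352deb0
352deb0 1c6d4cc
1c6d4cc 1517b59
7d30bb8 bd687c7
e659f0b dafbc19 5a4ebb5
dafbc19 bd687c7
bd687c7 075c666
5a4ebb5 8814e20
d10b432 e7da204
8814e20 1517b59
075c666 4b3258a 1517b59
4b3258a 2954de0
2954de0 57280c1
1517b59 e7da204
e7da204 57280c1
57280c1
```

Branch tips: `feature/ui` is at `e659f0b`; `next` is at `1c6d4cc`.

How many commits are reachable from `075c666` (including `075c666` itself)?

Walking parent pointers from 075c666: reachable set = {075c666, 1517b59, 2954de0, 4b3258a, 57280c1, e7da204}.
That is 6 commits.

6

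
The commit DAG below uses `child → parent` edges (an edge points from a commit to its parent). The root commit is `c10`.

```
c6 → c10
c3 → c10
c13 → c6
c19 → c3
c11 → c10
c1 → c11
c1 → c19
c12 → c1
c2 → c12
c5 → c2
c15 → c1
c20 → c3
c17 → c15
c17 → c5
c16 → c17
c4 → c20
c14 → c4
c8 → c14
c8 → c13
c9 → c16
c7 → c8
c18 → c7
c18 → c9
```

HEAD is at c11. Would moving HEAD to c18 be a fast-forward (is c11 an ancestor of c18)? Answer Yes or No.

Yes

A fast-forward from c11 to c18 is possible iff c11 is an ancestor of c18.
Ancestors of c18: {c1, c10, c11, c12, c13, c14, c15, c16, c17, c18, c19, c2, c20, c3, c4, c5, c6, c7, c8, c9}.
c11 is among them, so fast-forward is possible.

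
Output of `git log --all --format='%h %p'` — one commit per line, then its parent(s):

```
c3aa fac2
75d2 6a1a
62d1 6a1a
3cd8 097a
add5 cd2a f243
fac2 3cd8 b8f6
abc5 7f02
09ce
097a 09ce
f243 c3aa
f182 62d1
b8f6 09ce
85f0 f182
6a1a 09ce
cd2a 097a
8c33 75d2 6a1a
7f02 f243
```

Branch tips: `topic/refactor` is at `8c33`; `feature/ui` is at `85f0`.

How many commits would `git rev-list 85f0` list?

Walking parent pointers from 85f0: reachable set = {09ce, 62d1, 6a1a, 85f0, f182}.
That is 5 commits.

5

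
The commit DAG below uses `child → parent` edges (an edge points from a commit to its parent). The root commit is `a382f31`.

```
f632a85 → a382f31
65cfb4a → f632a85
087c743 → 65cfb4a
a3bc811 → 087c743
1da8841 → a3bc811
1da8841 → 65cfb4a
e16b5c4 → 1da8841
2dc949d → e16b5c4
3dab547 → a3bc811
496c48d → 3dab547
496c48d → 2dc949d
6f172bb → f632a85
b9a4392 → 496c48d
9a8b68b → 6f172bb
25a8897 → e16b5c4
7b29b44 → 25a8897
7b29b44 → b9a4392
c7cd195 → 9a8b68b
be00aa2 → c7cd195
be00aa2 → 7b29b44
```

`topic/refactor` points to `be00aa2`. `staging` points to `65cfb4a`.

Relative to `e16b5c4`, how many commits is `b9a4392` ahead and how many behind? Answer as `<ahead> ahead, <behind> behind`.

Reachable from b9a4392: {087c743, 1da8841, 2dc949d, 3dab547, 496c48d, 65cfb4a, a382f31, a3bc811, b9a4392, e16b5c4, f632a85}.
Reachable from e16b5c4: {087c743, 1da8841, 65cfb4a, a382f31, a3bc811, e16b5c4, f632a85}.
Only in b9a4392's history (ahead): {2dc949d, 3dab547, 496c48d, b9a4392} — 4.
Only in e16b5c4's history (behind): {} — 0.

4 ahead, 0 behind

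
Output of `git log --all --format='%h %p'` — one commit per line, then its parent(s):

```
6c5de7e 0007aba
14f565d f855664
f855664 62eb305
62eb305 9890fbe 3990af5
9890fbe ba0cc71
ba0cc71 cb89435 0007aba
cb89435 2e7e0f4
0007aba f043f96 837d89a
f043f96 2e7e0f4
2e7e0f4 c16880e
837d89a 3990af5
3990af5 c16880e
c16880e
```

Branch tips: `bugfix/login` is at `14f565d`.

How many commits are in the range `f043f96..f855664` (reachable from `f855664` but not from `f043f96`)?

8

Reachable from f855664: {0007aba, 2e7e0f4, 3990af5, 62eb305, 837d89a, 9890fbe, ba0cc71, c16880e, cb89435, f043f96, f855664}.
Reachable from f043f96: {2e7e0f4, c16880e, f043f96}.
In f855664's history but not f043f96's: {0007aba, 3990af5, 62eb305, 837d89a, 9890fbe, ba0cc71, cb89435, f855664} — 8 commits.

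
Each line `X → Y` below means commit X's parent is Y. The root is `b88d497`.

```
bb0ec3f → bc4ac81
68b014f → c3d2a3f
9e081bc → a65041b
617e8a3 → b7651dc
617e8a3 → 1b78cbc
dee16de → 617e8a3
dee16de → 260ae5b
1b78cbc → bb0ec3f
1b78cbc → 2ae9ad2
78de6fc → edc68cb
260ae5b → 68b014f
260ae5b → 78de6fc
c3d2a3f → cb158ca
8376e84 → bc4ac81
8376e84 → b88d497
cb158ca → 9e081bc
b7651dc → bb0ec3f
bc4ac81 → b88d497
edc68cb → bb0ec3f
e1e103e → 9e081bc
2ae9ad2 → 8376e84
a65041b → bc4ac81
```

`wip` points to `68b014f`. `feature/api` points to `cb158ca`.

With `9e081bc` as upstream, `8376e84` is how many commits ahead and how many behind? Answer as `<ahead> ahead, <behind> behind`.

1 ahead, 2 behind

Reachable from 8376e84: {8376e84, b88d497, bc4ac81}.
Reachable from 9e081bc: {9e081bc, a65041b, b88d497, bc4ac81}.
Only in 8376e84's history (ahead): {8376e84} — 1.
Only in 9e081bc's history (behind): {9e081bc, a65041b} — 2.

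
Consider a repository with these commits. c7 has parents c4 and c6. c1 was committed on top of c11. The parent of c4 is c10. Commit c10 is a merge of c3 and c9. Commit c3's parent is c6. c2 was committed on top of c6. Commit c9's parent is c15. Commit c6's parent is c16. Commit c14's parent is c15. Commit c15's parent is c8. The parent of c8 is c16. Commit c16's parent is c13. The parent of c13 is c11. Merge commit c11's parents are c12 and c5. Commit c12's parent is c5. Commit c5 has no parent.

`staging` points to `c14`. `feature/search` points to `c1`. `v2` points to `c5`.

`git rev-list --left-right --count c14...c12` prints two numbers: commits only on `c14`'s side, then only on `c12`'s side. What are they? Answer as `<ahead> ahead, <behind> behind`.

6 ahead, 0 behind

Reachable from c14: {c11, c12, c13, c14, c15, c16, c5, c8}.
Reachable from c12: {c12, c5}.
Only in c14's history (ahead): {c11, c13, c14, c15, c16, c8} — 6.
Only in c12's history (behind): {} — 0.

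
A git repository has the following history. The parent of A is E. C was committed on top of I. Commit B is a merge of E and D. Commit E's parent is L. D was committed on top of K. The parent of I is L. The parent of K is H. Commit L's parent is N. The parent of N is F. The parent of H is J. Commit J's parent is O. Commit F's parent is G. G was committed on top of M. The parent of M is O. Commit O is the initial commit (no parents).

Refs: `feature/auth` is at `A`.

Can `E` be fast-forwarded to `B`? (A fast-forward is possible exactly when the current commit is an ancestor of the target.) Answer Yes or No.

Yes

A fast-forward from E to B is possible iff E is an ancestor of B.
Ancestors of B: {B, D, E, F, G, H, J, K, L, M, N, O}.
E is among them, so fast-forward is possible.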